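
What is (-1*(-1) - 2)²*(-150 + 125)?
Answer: -25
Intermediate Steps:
(-1*(-1) - 2)²*(-150 + 125) = (1 - 2)²*(-25) = (-1)²*(-25) = 1*(-25) = -25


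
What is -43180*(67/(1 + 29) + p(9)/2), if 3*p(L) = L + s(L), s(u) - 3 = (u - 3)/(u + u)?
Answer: -1666748/9 ≈ -1.8519e+5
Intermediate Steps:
s(u) = 3 + (-3 + u)/(2*u) (s(u) = 3 + (u - 3)/(u + u) = 3 + (-3 + u)/((2*u)) = 3 + (-3 + u)*(1/(2*u)) = 3 + (-3 + u)/(2*u))
p(L) = L/3 + (-3 + 7*L)/(6*L) (p(L) = (L + (-3 + 7*L)/(2*L))/3 = L/3 + (-3 + 7*L)/(6*L))
-43180*(67/(1 + 29) + p(9)/2) = -43180*(67/(1 + 29) + (7/6 - ½/9 + (⅓)*9)/2) = -43180*(67/30 + (7/6 - ½*⅑ + 3)*(½)) = -43180*(67*(1/30) + (7/6 - 1/18 + 3)*(½)) = -43180*(67/30 + (37/9)*(½)) = -43180*(67/30 + 37/18) = -43180*193/45 = -1666748/9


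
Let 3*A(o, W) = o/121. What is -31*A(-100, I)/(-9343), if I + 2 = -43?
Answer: -3100/3391509 ≈ -0.00091405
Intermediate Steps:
I = -45 (I = -2 - 43 = -45)
A(o, W) = o/363 (A(o, W) = (o/121)/3 = o/363)
-31*A(-100, I)/(-9343) = -31*(1/363)*(-100)/(-9343) = -(-3100)*(-1)/(363*9343) = -31*100/3391509 = -3100/3391509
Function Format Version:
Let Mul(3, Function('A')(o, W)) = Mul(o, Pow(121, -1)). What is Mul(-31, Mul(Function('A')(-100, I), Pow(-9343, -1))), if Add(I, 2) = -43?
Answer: Rational(-3100, 3391509) ≈ -0.00091405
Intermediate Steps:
I = -45 (I = Add(-2, -43) = -45)
Function('A')(o, W) = Mul(Rational(1, 363), o) (Function('A')(o, W) = Mul(Rational(1, 3), Mul(o, Pow(121, -1))) = Mul(Rational(1, 3), Mul(o, Rational(1, 121))) = Mul(Rational(1, 3), Mul(Rational(1, 121), o)) = Mul(Rational(1, 363), o))
Mul(-31, Mul(Function('A')(-100, I), Pow(-9343, -1))) = Mul(-31, Mul(Mul(Rational(1, 363), -100), Pow(-9343, -1))) = Mul(-31, Mul(Rational(-100, 363), Rational(-1, 9343))) = Mul(-31, Rational(100, 3391509)) = Rational(-3100, 3391509)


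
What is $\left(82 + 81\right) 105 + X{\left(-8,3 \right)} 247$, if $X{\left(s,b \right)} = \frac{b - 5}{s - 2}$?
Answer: $\frac{85822}{5} \approx 17164.0$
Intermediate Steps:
$X{\left(s,b \right)} = \frac{-5 + b}{-2 + s}$
$\left(82 + 81\right) 105 + X{\left(-8,3 \right)} 247 = \left(82 + 81\right) 105 + \frac{-5 + 3}{-2 - 8} \cdot 247 = 163 \cdot 105 + \frac{1}{-10} \left(-2\right) 247 = 17115 + \left(- \frac{1}{10}\right) \left(-2\right) 247 = 17115 + \frac{1}{5} \cdot 247 = 17115 + \frac{247}{5} = \frac{85822}{5}$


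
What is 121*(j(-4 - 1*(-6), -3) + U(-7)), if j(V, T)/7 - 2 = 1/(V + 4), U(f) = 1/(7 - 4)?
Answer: 3751/2 ≈ 1875.5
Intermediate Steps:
U(f) = 1/3
j(V, T) = 14 + 7/(4 + V) (j(V, T) = 14 + 7/(V + 4) = 14 + 7/(4 + V))
121*(j(-4 - 1*(-6), -3) + U(-7)) = 121*(7*(9 + 2*(-4 - 1*(-6)))/(4 + (-4 - 1*(-6))) + 1/3) = 121*(7*(9 + 2*(-4 + 6))/(4 + (-4 + 6)) + 1/3) = 121*(7*(9 + 2*2)/(4 + 2) + 1/3) = 121*(7*(9 + 4)/6 + 1/3) = 121*(7*(1/6)*13 + 1/3) = 121*(91/6 + 1/3) = 121*(31/2) = 3751/2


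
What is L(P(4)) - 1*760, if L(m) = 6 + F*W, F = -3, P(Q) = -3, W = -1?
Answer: -751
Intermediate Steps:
L(m) = 9 (L(m) = 6 - 3*(-1) = 6 + 3 = 9)
L(P(4)) - 1*760 = 9 - 1*760 = 9 - 760 = -751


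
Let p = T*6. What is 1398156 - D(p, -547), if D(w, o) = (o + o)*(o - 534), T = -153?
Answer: 215542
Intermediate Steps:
p = -918 (p = -153*6 = -918)
D(w, o) = 2*o*(-534 + o) (D(w, o) = (2*o)*(-534 + o) = 2*o*(-534 + o))
1398156 - D(p, -547) = 1398156 - 2*(-547)*(-534 - 547) = 1398156 - 2*(-547)*(-1081) = 1398156 - 1*1182614 = 1398156 - 1182614 = 215542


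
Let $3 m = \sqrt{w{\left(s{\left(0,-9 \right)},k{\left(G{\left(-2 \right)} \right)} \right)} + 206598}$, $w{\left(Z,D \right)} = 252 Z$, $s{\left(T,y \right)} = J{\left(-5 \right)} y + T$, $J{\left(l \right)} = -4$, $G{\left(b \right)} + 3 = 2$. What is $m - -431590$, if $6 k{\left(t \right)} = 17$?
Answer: $431590 + \frac{\sqrt{215670}}{3} \approx 4.3175 \cdot 10^{5}$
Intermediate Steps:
$G{\left(b \right)} = -1$ ($G{\left(b \right)} = -3 + 2 = -1$)
$k{\left(t \right)} = \frac{17}{6}$ ($k{\left(t \right)} = \frac{1}{6} \cdot 17 = \frac{17}{6}$)
$s{\left(T,y \right)} = T - 4 y$ ($s{\left(T,y \right)} = - 4 y + T = T - 4 y$)
$m = \frac{\sqrt{215670}}{3}$ ($m = \frac{\sqrt{252 \left(0 - -36\right) + 206598}}{3} = \frac{\sqrt{252 \left(0 + 36\right) + 206598}}{3} = \frac{\sqrt{252 \cdot 36 + 206598}}{3} = \frac{\sqrt{9072 + 206598}}{3} = \frac{\sqrt{215670}}{3} \approx 154.8$)
$m - -431590 = \frac{\sqrt{215670}}{3} - -431590 = \frac{\sqrt{215670}}{3} + 431590 = 431590 + \frac{\sqrt{215670}}{3}$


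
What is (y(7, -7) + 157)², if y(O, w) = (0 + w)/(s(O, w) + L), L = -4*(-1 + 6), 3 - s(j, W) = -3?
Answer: 99225/4 ≈ 24806.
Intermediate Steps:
s(j, W) = 6 (s(j, W) = 3 - 1*(-3) = 3 + 3 = 6)
L = -20 (L = -4*5 = -20)
y(O, w) = -w/14 (y(O, w) = (0 + w)/(6 - 20) = w/(-14) = w*(-1/14) = -w/14)
(y(7, -7) + 157)² = (-1/14*(-7) + 157)² = (½ + 157)² = (315/2)² = 99225/4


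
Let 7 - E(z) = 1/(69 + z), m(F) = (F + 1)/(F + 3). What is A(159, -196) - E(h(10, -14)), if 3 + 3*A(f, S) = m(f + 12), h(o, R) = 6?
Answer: -49963/6525 ≈ -7.6572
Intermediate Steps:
m(F) = (1 + F)/(3 + F)
A(f, S) = -1 + (13 + f)/(3*(15 + f)) (A(f, S) = -1 + ((1 + (f + 12))/(3 + (f + 12)))/3 = -1 + ((1 + (12 + f))/(3 + (12 + f)))/3 = -1 + ((13 + f)/(15 + f))/3 = -1 + (13 + f)/(3*(15 + f)))
E(z) = 7 - 1/(69 + z)
A(159, -196) - E(h(10, -14)) = 2*(-16 - 1*159)/(3*(15 + 159)) - (482 + 7*6)/(69 + 6) = (2/3)*(-16 - 159)/174 - (482 + 42)/75 = (2/3)*(1/174)*(-175) - 524/75 = -175/261 - 1*524/75 = -175/261 - 524/75 = -49963/6525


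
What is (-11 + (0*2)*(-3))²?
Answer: 121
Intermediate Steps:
(-11 + (0*2)*(-3))² = (-11 + 0*(-3))² = (-11 + 0)² = (-11)² = 121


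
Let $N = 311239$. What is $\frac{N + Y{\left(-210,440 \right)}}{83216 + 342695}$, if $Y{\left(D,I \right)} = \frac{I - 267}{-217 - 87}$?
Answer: $\frac{94616483}{129476944} \approx 0.73076$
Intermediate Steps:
$Y{\left(D,I \right)} = \frac{267}{304} - \frac{I}{304}$ ($Y{\left(D,I \right)} = \frac{-267 + I}{-304} = \left(-267 + I\right) \left(- \frac{1}{304}\right) = \frac{267}{304} - \frac{I}{304}$)
$\frac{N + Y{\left(-210,440 \right)}}{83216 + 342695} = \frac{311239 + \left(\frac{267}{304} - \frac{55}{38}\right)}{83216 + 342695} = \frac{311239 + \left(\frac{267}{304} - \frac{55}{38}\right)}{425911} = \left(311239 - \frac{173}{304}\right) \frac{1}{425911} = \frac{94616483}{304} \cdot \frac{1}{425911} = \frac{94616483}{129476944}$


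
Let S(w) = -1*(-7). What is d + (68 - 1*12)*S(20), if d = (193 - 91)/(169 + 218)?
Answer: 50602/129 ≈ 392.26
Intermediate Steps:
d = 34/129 (d = 102/387 = 102*(1/387) = 34/129 ≈ 0.26357)
S(w) = 7
d + (68 - 1*12)*S(20) = 34/129 + (68 - 1*12)*7 = 34/129 + (68 - 12)*7 = 34/129 + 56*7 = 34/129 + 392 = 50602/129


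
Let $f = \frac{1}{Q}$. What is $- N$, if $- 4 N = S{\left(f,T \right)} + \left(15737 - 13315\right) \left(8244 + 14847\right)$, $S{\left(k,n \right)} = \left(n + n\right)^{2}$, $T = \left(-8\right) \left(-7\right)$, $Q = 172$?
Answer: $\frac{27969473}{2} \approx 1.3985 \cdot 10^{7}$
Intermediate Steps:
$T = 56$
$f = \frac{1}{172} \approx 0.005814$
$S{\left(k,n \right)} = 4 n^{2}$ ($S{\left(k,n \right)} = \left(2 n\right)^{2} = 4 n^{2}$)
$N = - \frac{27969473}{2}$ ($N = - \frac{4 \cdot 56^{2} + \left(15737 - 13315\right) \left(8244 + 14847\right)}{4} = - \frac{4 \cdot 3136 + 2422 \cdot 23091}{4} = - \frac{12544 + 55926402}{4} = \left(- \frac{1}{4}\right) 55938946 = - \frac{27969473}{2} \approx -1.3985 \cdot 10^{7}$)
$- N = \left(-1\right) \left(- \frac{27969473}{2}\right) = \frac{27969473}{2}$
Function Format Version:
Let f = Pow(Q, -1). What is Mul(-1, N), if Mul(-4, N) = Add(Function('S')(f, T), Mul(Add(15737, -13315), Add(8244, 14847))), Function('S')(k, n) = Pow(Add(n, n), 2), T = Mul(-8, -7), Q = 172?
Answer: Rational(27969473, 2) ≈ 1.3985e+7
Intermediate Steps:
T = 56
f = Rational(1, 172) (f = Pow(172, -1) = Rational(1, 172) ≈ 0.0058140)
Function('S')(k, n) = Mul(4, Pow(n, 2)) (Function('S')(k, n) = Pow(Mul(2, n), 2) = Mul(4, Pow(n, 2)))
N = Rational(-27969473, 2) (N = Mul(Rational(-1, 4), Add(Mul(4, Pow(56, 2)), Mul(Add(15737, -13315), Add(8244, 14847)))) = Mul(Rational(-1, 4), Add(Mul(4, 3136), Mul(2422, 23091))) = Mul(Rational(-1, 4), Add(12544, 55926402)) = Mul(Rational(-1, 4), 55938946) = Rational(-27969473, 2) ≈ -1.3985e+7)
Mul(-1, N) = Mul(-1, Rational(-27969473, 2)) = Rational(27969473, 2)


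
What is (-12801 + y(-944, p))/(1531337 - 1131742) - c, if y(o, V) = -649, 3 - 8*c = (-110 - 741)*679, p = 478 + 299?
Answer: -5772472141/79919 ≈ -72229.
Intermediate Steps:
p = 777
c = 72229 (c = 3/8 - (-110 - 741)*679/8 = 3/8 - (-851)*679/8 = 3/8 - ⅛*(-577829) = 3/8 + 577829/8 = 72229)
(-12801 + y(-944, p))/(1531337 - 1131742) - c = (-12801 - 649)/(1531337 - 1131742) - 1*72229 = -13450/399595 - 72229 = -13450*1/399595 - 72229 = -2690/79919 - 72229 = -5772472141/79919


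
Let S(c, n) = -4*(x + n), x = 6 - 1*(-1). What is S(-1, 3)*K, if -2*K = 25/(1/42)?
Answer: 21000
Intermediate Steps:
x = 7 (x = 6 + 1 = 7)
K = -525 (K = -25/(2*(1/42)) = -25/(2*1/42) = -25*42/2 = -½*1050 = -525)
S(c, n) = -28 - 4*n (S(c, n) = -4*(7 + n) = -28 - 4*n)
S(-1, 3)*K = (-28 - 4*3)*(-525) = (-28 - 12)*(-525) = -40*(-525) = 21000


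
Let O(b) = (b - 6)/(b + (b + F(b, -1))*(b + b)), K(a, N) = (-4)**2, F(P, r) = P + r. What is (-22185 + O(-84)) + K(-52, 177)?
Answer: -104593357/4718 ≈ -22169.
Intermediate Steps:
K(a, N) = 16
O(b) = (-6 + b)/(b + 2*b*(-1 + 2*b)) (O(b) = (b - 6)/(b + (b + (b - 1))*(b + b)) = (-6 + b)/(b + (b + (-1 + b))*(2*b)) = (-6 + b)/(b + (-1 + 2*b)*(2*b)) = (-6 + b)/(b + 2*b*(-1 + 2*b)))
(-22185 + O(-84)) + K(-52, 177) = (-22185 + (-6 - 84)/((-84)*(-1 + 4*(-84)))) + 16 = (-22185 - 1/84*(-90)/(-1 - 336)) + 16 = (-22185 - 1/84*(-90)/(-337)) + 16 = (-22185 - 1/84*(-1/337)*(-90)) + 16 = (-22185 - 15/4718) + 16 = -104668845/4718 + 16 = -104593357/4718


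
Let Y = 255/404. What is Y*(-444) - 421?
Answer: -70826/101 ≈ -701.25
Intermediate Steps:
Y = 255/404 (Y = 255*(1/404) = 255/404 ≈ 0.63119)
Y*(-444) - 421 = (255/404)*(-444) - 421 = -28305/101 - 421 = -70826/101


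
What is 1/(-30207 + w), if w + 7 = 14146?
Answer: -1/16068 ≈ -6.2236e-5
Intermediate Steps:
w = 14139 (w = -7 + 14146 = 14139)
1/(-30207 + w) = 1/(-30207 + 14139) = 1/(-16068) = -1/16068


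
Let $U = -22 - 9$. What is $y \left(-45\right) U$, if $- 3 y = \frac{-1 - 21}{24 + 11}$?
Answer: $\frac{2046}{7} \approx 292.29$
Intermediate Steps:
$U = -31$
$y = \frac{22}{105}$ ($y = - \frac{\left(-1 - 21\right) \frac{1}{24 + 11}}{3} = - \frac{\left(-22\right) \frac{1}{35}}{3} = \left(- \frac{1}{3}\right) \left(- \frac{22}{35}\right) = \frac{22}{105} \approx 0.20952$)
$y \left(-45\right) U = \frac{22}{105} \left(-45\right) \left(-31\right) = \left(- \frac{66}{7}\right) \left(-31\right) = \frac{2046}{7}$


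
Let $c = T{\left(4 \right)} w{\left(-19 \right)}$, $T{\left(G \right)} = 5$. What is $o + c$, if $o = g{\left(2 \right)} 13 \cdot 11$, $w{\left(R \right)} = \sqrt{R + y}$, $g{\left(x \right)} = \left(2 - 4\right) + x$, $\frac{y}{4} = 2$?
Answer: $5 i \sqrt{11} \approx 16.583 i$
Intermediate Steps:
$y = 8$ ($y = 4 \cdot 2 = 8$)
$g{\left(x \right)} = -2 + x$
$w{\left(R \right)} = \sqrt{8 + R}$ ($w{\left(R \right)} = \sqrt{R + 8} = \sqrt{8 + R}$)
$o = 0$ ($o = \left(-2 + 2\right) 13 \cdot 11 = 0 \cdot 13 \cdot 11 = 0 \cdot 11 = 0$)
$c = 5 i \sqrt{11}$ ($c = 5 \sqrt{8 - 19} = 5 \sqrt{-11} = 5 i \sqrt{11} \approx 16.583 i$)
$o + c = 0 + 5 i \sqrt{11} = 5 i \sqrt{11}$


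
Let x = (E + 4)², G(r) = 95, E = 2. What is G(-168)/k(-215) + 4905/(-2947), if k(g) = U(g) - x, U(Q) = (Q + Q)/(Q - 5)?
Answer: -200675/45047 ≈ -4.4548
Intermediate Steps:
U(Q) = 2*Q/(-5 + Q) (U(Q) = (2*Q)/(-5 + Q) = 2*Q/(-5 + Q))
x = 36 (x = (2 + 4)² = 6² = 36)
k(g) = -36 + 2*g/(-5 + g) (k(g) = 2*g/(-5 + g) - 1*36 = 2*g/(-5 + g) - 36 = -36 + 2*g/(-5 + g))
G(-168)/k(-215) + 4905/(-2947) = 95/((2*(90 - 17*(-215))/(-5 - 215))) + 4905/(-2947) = 95/((2*(90 + 3655)/(-220))) + 4905*(-1/2947) = 95/((2*(-1/220)*3745)) - 4905/2947 = 95/(-749/22) - 4905/2947 = 95*(-22/749) - 4905/2947 = -2090/749 - 4905/2947 = -200675/45047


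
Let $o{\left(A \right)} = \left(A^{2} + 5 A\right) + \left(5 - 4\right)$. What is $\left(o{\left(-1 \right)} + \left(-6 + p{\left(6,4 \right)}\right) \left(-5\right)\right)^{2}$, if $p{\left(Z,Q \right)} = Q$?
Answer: $49$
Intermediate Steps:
$o{\left(A \right)} = 1 + A^{2} + 5 A$ ($o{\left(A \right)} = \left(A^{2} + 5 A\right) + \left(5 - 4\right) = \left(A^{2} + 5 A\right) + 1 = 1 + A^{2} + 5 A$)
$\left(o{\left(-1 \right)} + \left(-6 + p{\left(6,4 \right)}\right) \left(-5\right)\right)^{2} = \left(\left(1 + \left(-1\right)^{2} + 5 \left(-1\right)\right) + \left(-6 + 4\right) \left(-5\right)\right)^{2} = \left(\left(1 + 1 - 5\right) - -10\right)^{2} = \left(-3 + 10\right)^{2} = 7^{2} = 49$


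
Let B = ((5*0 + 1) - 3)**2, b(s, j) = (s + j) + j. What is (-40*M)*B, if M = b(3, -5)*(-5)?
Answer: -5600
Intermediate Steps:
b(s, j) = s + 2*j (b(s, j) = (j + s) + j = s + 2*j)
M = 35 (M = (3 + 2*(-5))*(-5) = (3 - 10)*(-5) = -7*(-5) = 35)
B = 4 (B = ((0 + 1) - 3)**2 = (1 - 3)**2 = (-2)**2 = 4)
(-40*M)*B = -40*35*4 = -1400*4 = -5600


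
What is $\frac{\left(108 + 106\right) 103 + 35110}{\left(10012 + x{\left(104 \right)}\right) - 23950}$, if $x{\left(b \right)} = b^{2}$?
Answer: $- \frac{28576}{1561} \approx -18.306$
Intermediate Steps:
$\frac{\left(108 + 106\right) 103 + 35110}{\left(10012 + x{\left(104 \right)}\right) - 23950} = \frac{\left(108 + 106\right) 103 + 35110}{\left(10012 + 104^{2}\right) - 23950} = \frac{214 \cdot 103 + 35110}{\left(10012 + 10816\right) - 23950} = \frac{22042 + 35110}{20828 - 23950} = \frac{57152}{-3122} = 57152 \left(- \frac{1}{3122}\right) = - \frac{28576}{1561}$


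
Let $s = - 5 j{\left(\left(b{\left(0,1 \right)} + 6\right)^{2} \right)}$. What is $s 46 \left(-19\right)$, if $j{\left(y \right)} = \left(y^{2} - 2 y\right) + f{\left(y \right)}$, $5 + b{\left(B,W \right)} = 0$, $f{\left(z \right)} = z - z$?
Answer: $-4370$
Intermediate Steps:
$f{\left(z \right)} = 0$
$b{\left(B,W \right)} = -5$ ($b{\left(B,W \right)} = -5 + 0 = -5$)
$j{\left(y \right)} = y^{2} - 2 y$ ($j{\left(y \right)} = \left(y^{2} - 2 y\right) + 0 = y^{2} - 2 y$)
$s = 5$ ($s = - 5 \left(-5 + 6\right)^{2} \left(-2 + \left(-5 + 6\right)^{2}\right) = - 5 \cdot 1^{2} \left(-2 + 1^{2}\right) = - 5 \cdot 1 \left(-2 + 1\right) = - 5 \cdot 1 \left(-1\right) = \left(-5\right) \left(-1\right) = 5$)
$s 46 \left(-19\right) = 5 \cdot 46 \left(-19\right) = 230 \left(-19\right) = -4370$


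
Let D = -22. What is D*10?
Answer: -220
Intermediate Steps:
D*10 = -22*10 = -220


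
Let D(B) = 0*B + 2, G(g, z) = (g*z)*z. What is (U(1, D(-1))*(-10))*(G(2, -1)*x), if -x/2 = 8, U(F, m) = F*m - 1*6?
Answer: -1280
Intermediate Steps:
G(g, z) = g*z²
D(B) = 2 (D(B) = 0 + 2 = 2)
U(F, m) = -6 + F*m (U(F, m) = F*m - 6 = -6 + F*m)
x = -16 (x = -2*8 = -16)
(U(1, D(-1))*(-10))*(G(2, -1)*x) = ((-6 + 1*2)*(-10))*((2*(-1)²)*(-16)) = ((-6 + 2)*(-10))*((2*1)*(-16)) = (-4*(-10))*(2*(-16)) = 40*(-32) = -1280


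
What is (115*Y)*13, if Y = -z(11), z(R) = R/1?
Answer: -16445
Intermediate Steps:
z(R) = R (z(R) = R*1 = R)
Y = -11 (Y = -1*11 = -11)
(115*Y)*13 = (115*(-11))*13 = -1265*13 = -16445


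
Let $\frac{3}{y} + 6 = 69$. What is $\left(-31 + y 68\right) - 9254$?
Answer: $- \frac{194917}{21} \approx -9281.8$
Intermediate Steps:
$y = \frac{1}{21}$ ($y = \frac{3}{-6 + 69} = \frac{3}{63} = 3 \cdot \frac{1}{63} = \frac{1}{21} \approx 0.047619$)
$\left(-31 + y 68\right) - 9254 = \left(-31 + \frac{1}{21} \cdot 68\right) - 9254 = \left(-31 + \frac{68}{21}\right) - 9254 = - \frac{583}{21} - 9254 = - \frac{194917}{21}$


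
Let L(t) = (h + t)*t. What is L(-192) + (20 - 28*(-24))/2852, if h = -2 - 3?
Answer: 26968685/713 ≈ 37824.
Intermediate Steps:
h = -5
L(t) = t*(-5 + t) (L(t) = (-5 + t)*t = t*(-5 + t))
L(-192) + (20 - 28*(-24))/2852 = -192*(-5 - 192) + (20 - 28*(-24))/2852 = -192*(-197) + (20 + 672)*(1/2852) = 37824 + 692*(1/2852) = 37824 + 173/713 = 26968685/713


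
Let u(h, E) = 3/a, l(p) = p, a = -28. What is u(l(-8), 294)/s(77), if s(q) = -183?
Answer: 1/1708 ≈ 0.00058548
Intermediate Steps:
u(h, E) = -3/28 (u(h, E) = 3/(-28) = 3*(-1/28) = -3/28)
u(l(-8), 294)/s(77) = -3/28/(-183) = -3/28*(-1/183) = 1/1708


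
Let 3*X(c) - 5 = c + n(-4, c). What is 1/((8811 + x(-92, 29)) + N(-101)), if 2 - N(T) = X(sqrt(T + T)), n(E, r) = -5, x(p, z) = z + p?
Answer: 39375/344531351 + 3*I*sqrt(202)/689062702 ≈ 0.00011429 + 6.1878e-8*I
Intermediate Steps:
x(p, z) = p + z
X(c) = c/3 (X(c) = 5/3 + (c - 5)/3 = 5/3 + (-5 + c)/3 = 5/3 + (-5/3 + c/3) = c/3)
N(T) = 2 - sqrt(2)*sqrt(T)/3 (N(T) = 2 - sqrt(T + T)/3 = 2 - sqrt(2*T)/3 = 2 - sqrt(2)*sqrt(T)/3)
1/((8811 + x(-92, 29)) + N(-101)) = 1/((8811 + (-92 + 29)) + (2 - sqrt(2)*sqrt(-101)/3)) = 1/((8811 - 63) + (2 - sqrt(2)*I*sqrt(101)/3)) = 1/(8748 + (2 - I*sqrt(202)/3)) = 1/(8750 - I*sqrt(202)/3)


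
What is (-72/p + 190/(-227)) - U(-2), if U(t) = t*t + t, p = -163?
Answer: -88628/37001 ≈ -2.3953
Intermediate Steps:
U(t) = t + t**2 (U(t) = t**2 + t = t + t**2)
(-72/p + 190/(-227)) - U(-2) = (-72/(-163) + 190/(-227)) - (-2)*(1 - 2) = (-72*(-1/163) + 190*(-1/227)) - (-2)*(-1) = (72/163 - 190/227) - 1*2 = -14626/37001 - 2 = -88628/37001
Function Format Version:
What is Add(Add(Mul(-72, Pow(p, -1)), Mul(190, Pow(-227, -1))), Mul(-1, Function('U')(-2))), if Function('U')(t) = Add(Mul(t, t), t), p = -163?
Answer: Rational(-88628, 37001) ≈ -2.3953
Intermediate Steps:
Function('U')(t) = Add(t, Pow(t, 2)) (Function('U')(t) = Add(Pow(t, 2), t) = Add(t, Pow(t, 2)))
Add(Add(Mul(-72, Pow(p, -1)), Mul(190, Pow(-227, -1))), Mul(-1, Function('U')(-2))) = Add(Add(Mul(-72, Pow(-163, -1)), Mul(190, Pow(-227, -1))), Mul(-1, Mul(-2, Add(1, -2)))) = Add(Add(Mul(-72, Rational(-1, 163)), Mul(190, Rational(-1, 227))), Mul(-1, Mul(-2, -1))) = Add(Add(Rational(72, 163), Rational(-190, 227)), Mul(-1, 2)) = Add(Rational(-14626, 37001), -2) = Rational(-88628, 37001)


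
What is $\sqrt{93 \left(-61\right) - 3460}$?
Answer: $i \sqrt{9133} \approx 95.567 i$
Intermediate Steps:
$\sqrt{93 \left(-61\right) - 3460} = \sqrt{-5673 - 3460} = \sqrt{-9133} = i \sqrt{9133}$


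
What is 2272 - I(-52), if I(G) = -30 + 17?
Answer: 2285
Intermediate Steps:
I(G) = -13
2272 - I(-52) = 2272 - 1*(-13) = 2272 + 13 = 2285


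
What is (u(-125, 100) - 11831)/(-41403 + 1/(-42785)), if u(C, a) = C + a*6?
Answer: 121466615/442856839 ≈ 0.27428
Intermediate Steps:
u(C, a) = C + 6*a
(u(-125, 100) - 11831)/(-41403 + 1/(-42785)) = ((-125 + 6*100) - 11831)/(-41403 + 1/(-42785)) = ((-125 + 600) - 11831)/(-41403 - 1/42785) = (475 - 11831)/(-1771427356/42785) = -11356*(-42785/1771427356) = 121466615/442856839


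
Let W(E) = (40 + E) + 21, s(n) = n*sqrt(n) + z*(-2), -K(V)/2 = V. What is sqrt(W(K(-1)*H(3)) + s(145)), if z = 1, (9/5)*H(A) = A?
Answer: sqrt(561 + 1305*sqrt(145))/3 ≈ 42.525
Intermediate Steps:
H(A) = 5*A/9
K(V) = -2*V
s(n) = -2 + n**(3/2) (s(n) = n*sqrt(n) + 1*(-2) = n**(3/2) - 2 = -2 + n**(3/2))
W(E) = 61 + E
sqrt(W(K(-1)*H(3)) + s(145)) = sqrt((61 + (-2*(-1))*((5/9)*3)) + (-2 + 145**(3/2))) = sqrt((61 + 2*(5/3)) + (-2 + 145*sqrt(145))) = sqrt((61 + 10/3) + (-2 + 145*sqrt(145))) = sqrt(193/3 + (-2 + 145*sqrt(145))) = sqrt(187/3 + 145*sqrt(145))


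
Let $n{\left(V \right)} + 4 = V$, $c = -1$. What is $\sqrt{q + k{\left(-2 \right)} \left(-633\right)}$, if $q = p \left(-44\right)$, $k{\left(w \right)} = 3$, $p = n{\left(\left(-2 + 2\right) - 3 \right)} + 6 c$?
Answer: $i \sqrt{1327} \approx 36.428 i$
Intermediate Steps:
$n{\left(V \right)} = -4 + V$
$p = -13$ ($p = \left(-4 + \left(\left(-2 + 2\right) - 3\right)\right) + 6 \left(-1\right) = \left(-4 + \left(0 - 3\right)\right) - 6 = \left(-4 - 3\right) - 6 = -7 - 6 = -13$)
$q = 572$ ($q = \left(-13\right) \left(-44\right) = 572$)
$\sqrt{q + k{\left(-2 \right)} \left(-633\right)} = \sqrt{572 + 3 \left(-633\right)} = \sqrt{572 - 1899} = \sqrt{-1327} = i \sqrt{1327}$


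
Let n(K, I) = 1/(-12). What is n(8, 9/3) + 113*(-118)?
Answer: -160009/12 ≈ -13334.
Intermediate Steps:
n(K, I) = -1/12
n(8, 9/3) + 113*(-118) = -1/12 + 113*(-118) = -1/12 - 13334 = -160009/12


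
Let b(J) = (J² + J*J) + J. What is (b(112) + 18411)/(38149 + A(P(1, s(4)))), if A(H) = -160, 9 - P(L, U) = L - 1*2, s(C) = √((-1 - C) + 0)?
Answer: 14537/12663 ≈ 1.1480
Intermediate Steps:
s(C) = √(-1 - C)
P(L, U) = 11 - L (P(L, U) = 9 - (L - 1*2) = 9 - (L - 2) = 9 - (-2 + L) = 9 + (2 - L) = 11 - L)
b(J) = J + 2*J² (b(J) = (J² + J²) + J = 2*J² + J = J + 2*J²)
(b(112) + 18411)/(38149 + A(P(1, s(4)))) = (112*(1 + 2*112) + 18411)/(38149 - 160) = (112*(1 + 224) + 18411)/37989 = (112*225 + 18411)*(1/37989) = (25200 + 18411)*(1/37989) = 43611*(1/37989) = 14537/12663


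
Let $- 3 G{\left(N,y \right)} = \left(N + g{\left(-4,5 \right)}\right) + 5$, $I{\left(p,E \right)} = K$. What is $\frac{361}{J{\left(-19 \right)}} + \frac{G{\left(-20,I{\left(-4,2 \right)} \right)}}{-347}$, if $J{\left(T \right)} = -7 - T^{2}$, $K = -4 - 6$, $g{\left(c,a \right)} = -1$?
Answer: $- \frac{381689}{383088} \approx -0.99635$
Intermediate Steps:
$K = -10$ ($K = -4 - 6 = -10$)
$I{\left(p,E \right)} = -10$
$G{\left(N,y \right)} = - \frac{4}{3} - \frac{N}{3}$ ($G{\left(N,y \right)} = - \frac{\left(N - 1\right) + 5}{3} = - \frac{\left(-1 + N\right) + 5}{3} = - \frac{4 + N}{3} = - \frac{4}{3} - \frac{N}{3}$)
$\frac{361}{J{\left(-19 \right)}} + \frac{G{\left(-20,I{\left(-4,2 \right)} \right)}}{-347} = \frac{361}{-7 - \left(-19\right)^{2}} + \frac{- \frac{4}{3} - - \frac{20}{3}}{-347} = \frac{361}{-7 - 361} + \left(- \frac{4}{3} + \frac{20}{3}\right) \left(- \frac{1}{347}\right) = \frac{361}{-7 - 361} + \frac{16}{3} \left(- \frac{1}{347}\right) = \frac{361}{-368} - \frac{16}{1041} = 361 \left(- \frac{1}{368}\right) - \frac{16}{1041} = - \frac{361}{368} - \frac{16}{1041} = - \frac{381689}{383088}$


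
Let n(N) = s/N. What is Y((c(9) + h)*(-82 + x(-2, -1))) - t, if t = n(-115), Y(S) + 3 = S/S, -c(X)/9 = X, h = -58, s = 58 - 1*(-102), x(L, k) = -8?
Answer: -14/23 ≈ -0.60870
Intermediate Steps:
s = 160 (s = 58 + 102 = 160)
n(N) = 160/N
c(X) = -9*X
Y(S) = -2 (Y(S) = -3 + S/S = -3 + 1 = -2)
t = -32/23 (t = 160/(-115) = 160*(-1/115) = -32/23 ≈ -1.3913)
Y((c(9) + h)*(-82 + x(-2, -1))) - t = -2 - 1*(-32/23) = -2 + 32/23 = -14/23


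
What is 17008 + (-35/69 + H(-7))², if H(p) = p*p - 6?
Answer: 89571712/4761 ≈ 18814.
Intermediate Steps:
H(p) = -6 + p² (H(p) = p² - 6 = -6 + p²)
17008 + (-35/69 + H(-7))² = 17008 + (-35/69 + (-6 + (-7)²))² = 17008 + (-35*1/69 + (-6 + 49))² = 17008 + (-35/69 + 43)² = 17008 + (2932/69)² = 17008 + 8596624/4761 = 89571712/4761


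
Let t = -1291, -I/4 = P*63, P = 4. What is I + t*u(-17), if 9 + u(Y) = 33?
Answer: -31992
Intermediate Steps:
u(Y) = 24 (u(Y) = -9 + 33 = 24)
I = -1008 (I = -16*63 = -4*252 = -1008)
I + t*u(-17) = -1008 - 1291*24 = -1008 - 30984 = -31992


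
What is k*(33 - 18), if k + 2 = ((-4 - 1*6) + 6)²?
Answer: 210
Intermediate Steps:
k = 14 (k = -2 + ((-4 - 1*6) + 6)² = -2 + ((-4 - 6) + 6)² = -2 + (-10 + 6)² = -2 + (-4)² = -2 + 16 = 14)
k*(33 - 18) = 14*(33 - 18) = 14*15 = 210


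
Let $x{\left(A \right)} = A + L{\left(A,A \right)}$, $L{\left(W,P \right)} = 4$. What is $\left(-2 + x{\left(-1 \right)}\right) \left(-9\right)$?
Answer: $-9$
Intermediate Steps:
$x{\left(A \right)} = 4 + A$ ($x{\left(A \right)} = A + 4 = 4 + A$)
$\left(-2 + x{\left(-1 \right)}\right) \left(-9\right) = \left(-2 + \left(4 - 1\right)\right) \left(-9\right) = \left(-2 + 3\right) \left(-9\right) = 1 \left(-9\right) = -9$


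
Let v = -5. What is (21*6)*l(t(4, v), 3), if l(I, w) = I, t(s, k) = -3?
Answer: -378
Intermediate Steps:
(21*6)*l(t(4, v), 3) = (21*6)*(-3) = 126*(-3) = -378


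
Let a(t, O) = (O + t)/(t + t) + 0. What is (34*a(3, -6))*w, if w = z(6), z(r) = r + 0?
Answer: -102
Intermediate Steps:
z(r) = r
w = 6
a(t, O) = (O + t)/(2*t) (a(t, O) = (O + t)/((2*t)) + 0 = (O + t)*(1/(2*t)) + 0 = (O + t)/(2*t) + 0 = (O + t)/(2*t))
(34*a(3, -6))*w = (34*((1/2)*(-6 + 3)/3))*6 = (34*((1/2)*(1/3)*(-3)))*6 = (34*(-1/2))*6 = -17*6 = -102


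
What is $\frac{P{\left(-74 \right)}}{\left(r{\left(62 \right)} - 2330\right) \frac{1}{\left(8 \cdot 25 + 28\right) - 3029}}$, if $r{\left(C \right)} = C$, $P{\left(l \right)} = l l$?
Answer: $\frac{3834569}{567} \approx 6762.9$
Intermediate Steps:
$P{\left(l \right)} = l^{2}$
$\frac{P{\left(-74 \right)}}{\left(r{\left(62 \right)} - 2330\right) \frac{1}{\left(8 \cdot 25 + 28\right) - 3029}} = \frac{\left(-74\right)^{2}}{\left(62 - 2330\right) \frac{1}{\left(8 \cdot 25 + 28\right) - 3029}} = \frac{5476}{\left(-2268\right) \frac{1}{\left(200 + 28\right) - 3029}} = \frac{5476}{\left(-2268\right) \frac{1}{228 - 3029}} = \frac{5476}{\left(-2268\right) \frac{1}{-2801}} = \frac{5476}{\left(-2268\right) \left(- \frac{1}{2801}\right)} = \frac{5476}{\frac{2268}{2801}} = 5476 \cdot \frac{2801}{2268} = \frac{3834569}{567}$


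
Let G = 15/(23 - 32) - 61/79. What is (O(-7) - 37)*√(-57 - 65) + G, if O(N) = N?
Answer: -578/237 - 44*I*√122 ≈ -2.4388 - 486.0*I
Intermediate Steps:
G = -578/237 (G = 15/(-9) - 61*1/79 = 15*(-⅑) - 61/79 = -5/3 - 61/79 = -578/237 ≈ -2.4388)
(O(-7) - 37)*√(-57 - 65) + G = (-7 - 37)*√(-57 - 65) - 578/237 = -44*I*√122 - 578/237 = -578/237 - 44*I*√122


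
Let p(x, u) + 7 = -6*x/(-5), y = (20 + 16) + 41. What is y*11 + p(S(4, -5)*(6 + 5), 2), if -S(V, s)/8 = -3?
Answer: 5784/5 ≈ 1156.8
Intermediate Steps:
S(V, s) = 24 (S(V, s) = -8*(-3) = 24)
y = 77 (y = 36 + 41 = 77)
p(x, u) = -7 + 6*x/5 (p(x, u) = -7 - 6*x/(-5) = -7 - 6*x*(-⅕) = -7 + 6*x/5)
y*11 + p(S(4, -5)*(6 + 5), 2) = 77*11 + (-7 + 6*(24*(6 + 5))/5) = 847 + (-7 + 6*(24*11)/5) = 847 + (-7 + (6/5)*264) = 847 + (-7 + 1584/5) = 847 + 1549/5 = 5784/5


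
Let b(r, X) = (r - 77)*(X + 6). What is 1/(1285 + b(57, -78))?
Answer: 1/2725 ≈ 0.00036697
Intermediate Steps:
b(r, X) = (-77 + r)*(6 + X)
1/(1285 + b(57, -78)) = 1/(1285 + (-462 - 77*(-78) + 6*57 - 78*57)) = 1/(1285 + (-462 + 6006 + 342 - 4446)) = 1/(1285 + 1440) = 1/2725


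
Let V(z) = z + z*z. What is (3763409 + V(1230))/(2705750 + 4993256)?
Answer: 5277539/7699006 ≈ 0.68548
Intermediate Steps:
V(z) = z + z²
(3763409 + V(1230))/(2705750 + 4993256) = (3763409 + 1230*(1 + 1230))/(2705750 + 4993256) = (3763409 + 1230*1231)/7699006 = (3763409 + 1514130)*(1/7699006) = 5277539*(1/7699006) = 5277539/7699006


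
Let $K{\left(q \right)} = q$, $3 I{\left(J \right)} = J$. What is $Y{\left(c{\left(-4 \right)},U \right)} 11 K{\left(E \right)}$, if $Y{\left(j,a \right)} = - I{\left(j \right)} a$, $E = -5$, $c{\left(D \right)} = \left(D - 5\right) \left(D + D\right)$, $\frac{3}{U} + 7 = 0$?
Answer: $- \frac{3960}{7} \approx -565.71$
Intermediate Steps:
$U = - \frac{3}{7}$ ($U = \frac{3}{-7 + 0} = \frac{3}{-7} = 3 \left(- \frac{1}{7}\right) = - \frac{3}{7} \approx -0.42857$)
$I{\left(J \right)} = \frac{J}{3}$
$c{\left(D \right)} = 2 D \left(-5 + D\right)$ ($c{\left(D \right)} = \left(-5 + D\right) 2 D = 2 D \left(-5 + D\right)$)
$Y{\left(j,a \right)} = - \frac{a j}{3}$ ($Y{\left(j,a \right)} = - \frac{j}{3} a = - \frac{a j}{3}$)
$Y{\left(c{\left(-4 \right)},U \right)} 11 K{\left(E \right)} = \left(- \frac{1}{3}\right) \left(- \frac{3}{7}\right) 2 \left(-4\right) \left(-5 - 4\right) 11 \left(-5\right) = \left(- \frac{1}{3}\right) \left(- \frac{3}{7}\right) 2 \left(-4\right) \left(-9\right) 11 \left(-5\right) = \left(- \frac{1}{3}\right) \left(- \frac{3}{7}\right) 72 \cdot 11 \left(-5\right) = \frac{72}{7} \cdot 11 \left(-5\right) = \frac{792}{7} \left(-5\right) = - \frac{3960}{7}$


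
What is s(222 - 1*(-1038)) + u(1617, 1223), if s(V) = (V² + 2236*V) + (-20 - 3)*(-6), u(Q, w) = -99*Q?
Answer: 4245015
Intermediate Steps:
s(V) = 138 + V² + 2236*V (s(V) = (V² + 2236*V) - 23*(-6) = (V² + 2236*V) + 138 = 138 + V² + 2236*V)
s(222 - 1*(-1038)) + u(1617, 1223) = (138 + (222 - 1*(-1038))² + 2236*(222 - 1*(-1038))) - 99*1617 = (138 + (222 + 1038)² + 2236*(222 + 1038)) - 160083 = (138 + 1260² + 2236*1260) - 160083 = (138 + 1587600 + 2817360) - 160083 = 4405098 - 160083 = 4245015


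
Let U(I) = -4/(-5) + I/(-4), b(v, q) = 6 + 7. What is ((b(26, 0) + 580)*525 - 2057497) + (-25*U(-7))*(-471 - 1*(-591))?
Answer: -1753822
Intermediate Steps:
b(v, q) = 13
U(I) = ⅘ - I/4 (U(I) = -4*(-⅕) + I*(-¼) = ⅘ - I/4)
((b(26, 0) + 580)*525 - 2057497) + (-25*U(-7))*(-471 - 1*(-591)) = ((13 + 580)*525 - 2057497) + (-25*(⅘ - ¼*(-7)))*(-471 - 1*(-591)) = (593*525 - 2057497) + (-25*(⅘ + 7/4))*(-471 + 591) = (311325 - 2057497) - 25*51/20*120 = -1746172 - 255/4*120 = -1746172 - 7650 = -1753822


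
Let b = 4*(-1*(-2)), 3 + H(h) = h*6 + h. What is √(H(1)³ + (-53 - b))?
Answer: √3 ≈ 1.7320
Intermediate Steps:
H(h) = -3 + 7*h (H(h) = -3 + (h*6 + h) = -3 + (6*h + h) = -3 + 7*h)
b = 8 (b = 4*2 = 8)
√(H(1)³ + (-53 - b)) = √((-3 + 7*1)³ + (-53 - 1*8)) = √((-3 + 7)³ + (-53 - 8)) = √(4³ - 61) = √(64 - 61) = √3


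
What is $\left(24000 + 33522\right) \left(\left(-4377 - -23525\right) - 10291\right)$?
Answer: $509472354$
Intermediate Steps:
$\left(24000 + 33522\right) \left(\left(-4377 - -23525\right) - 10291\right) = 57522 \left(\left(-4377 + 23525\right) - 10291\right) = 57522 \left(19148 - 10291\right) = 57522 \cdot 8857 = 509472354$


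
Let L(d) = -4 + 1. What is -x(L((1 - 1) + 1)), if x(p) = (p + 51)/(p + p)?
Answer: 8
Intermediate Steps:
L(d) = -3
x(p) = (51 + p)/(2*p) (x(p) = (51 + p)/((2*p)) = (51 + p)*(1/(2*p)) = (51 + p)/(2*p))
-x(L((1 - 1) + 1)) = -(51 - 3)/(2*(-3)) = -(-1)*48/(2*3) = -1*(-8) = 8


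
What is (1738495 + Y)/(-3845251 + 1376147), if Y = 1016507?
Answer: -1377501/1234552 ≈ -1.1158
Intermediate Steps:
(1738495 + Y)/(-3845251 + 1376147) = (1738495 + 1016507)/(-3845251 + 1376147) = 2755002/(-2469104) = 2755002*(-1/2469104) = -1377501/1234552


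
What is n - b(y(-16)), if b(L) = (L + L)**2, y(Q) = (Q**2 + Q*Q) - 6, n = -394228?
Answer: -1418372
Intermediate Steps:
y(Q) = -6 + 2*Q**2 (y(Q) = (Q**2 + Q**2) - 6 = 2*Q**2 - 6 = -6 + 2*Q**2)
b(L) = 4*L**2 (b(L) = (2*L)**2 = 4*L**2)
n - b(y(-16)) = -394228 - 4*(-6 + 2*(-16)**2)**2 = -394228 - 4*(-6 + 2*256)**2 = -394228 - 4*(-6 + 512)**2 = -394228 - 4*506**2 = -394228 - 4*256036 = -394228 - 1*1024144 = -394228 - 1024144 = -1418372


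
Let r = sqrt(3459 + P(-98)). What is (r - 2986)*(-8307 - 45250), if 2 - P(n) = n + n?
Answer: 159921202 - 53557*sqrt(3657) ≈ 1.5668e+8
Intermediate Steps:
P(n) = 2 - 2*n (P(n) = 2 - (n + n) = 2 - 2*n)
r = sqrt(3657) (r = sqrt(3459 + (2 - 2*(-98))) = sqrt(3459 + (2 + 196)) = sqrt(3459 + 198) = sqrt(3657) ≈ 60.473)
(r - 2986)*(-8307 - 45250) = (sqrt(3657) - 2986)*(-8307 - 45250) = (-2986 + sqrt(3657))*(-53557) = 159921202 - 53557*sqrt(3657)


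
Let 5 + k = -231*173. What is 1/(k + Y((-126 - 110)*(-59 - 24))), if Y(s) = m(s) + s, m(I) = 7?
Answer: -1/20373 ≈ -4.9085e-5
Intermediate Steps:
k = -39968 (k = -5 - 231*173 = -5 - 39963 = -39968)
Y(s) = 7 + s
1/(k + Y((-126 - 110)*(-59 - 24))) = 1/(-39968 + (7 + (-126 - 110)*(-59 - 24))) = 1/(-39968 + (7 - 236*(-83))) = 1/(-39968 + (7 + 19588)) = 1/(-39968 + 19595) = 1/(-20373) = -1/20373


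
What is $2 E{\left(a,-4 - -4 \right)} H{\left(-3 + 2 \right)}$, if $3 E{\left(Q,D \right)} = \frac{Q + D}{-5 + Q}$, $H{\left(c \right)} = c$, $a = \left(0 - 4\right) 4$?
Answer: $- \frac{32}{63} \approx -0.50794$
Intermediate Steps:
$a = -16$ ($a = \left(-4\right) 4 = -16$)
$E{\left(Q,D \right)} = \frac{D + Q}{3 \left(-5 + Q\right)}$ ($E{\left(Q,D \right)} = \frac{\left(Q + D\right) \frac{1}{-5 + Q}}{3} = \frac{\left(D + Q\right) \frac{1}{-5 + Q}}{3} = \frac{\frac{1}{-5 + Q} \left(D + Q\right)}{3} = \frac{D + Q}{3 \left(-5 + Q\right)}$)
$2 E{\left(a,-4 - -4 \right)} H{\left(-3 + 2 \right)} = 2 \frac{\left(-4 - -4\right) - 16}{3 \left(-5 - 16\right)} \left(-3 + 2\right) = 2 \frac{\left(-4 + 4\right) - 16}{3 \left(-21\right)} \left(-1\right) = 2 \cdot \frac{1}{3} \left(- \frac{1}{21}\right) \left(0 - 16\right) \left(-1\right) = 2 \cdot \frac{1}{3} \left(- \frac{1}{21}\right) \left(-16\right) \left(-1\right) = 2 \cdot \frac{16}{63} \left(-1\right) = \frac{32}{63} \left(-1\right) = - \frac{32}{63}$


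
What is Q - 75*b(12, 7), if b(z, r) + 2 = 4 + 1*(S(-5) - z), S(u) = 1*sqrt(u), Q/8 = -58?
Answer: 286 - 75*I*sqrt(5) ≈ 286.0 - 167.71*I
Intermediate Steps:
Q = -464 (Q = 8*(-58) = -464)
S(u) = sqrt(u)
b(z, r) = 2 - z + I*sqrt(5) (b(z, r) = -2 + (4 + 1*(sqrt(-5) - z)) = -2 + (4 + 1*(I*sqrt(5) - z)) = -2 + (4 + 1*(-z + I*sqrt(5))) = -2 + (4 + (-z + I*sqrt(5))) = -2 + (4 - z + I*sqrt(5)) = 2 - z + I*sqrt(5))
Q - 75*b(12, 7) = -464 - 75*(2 - 1*12 + I*sqrt(5)) = -464 - 75*(2 - 12 + I*sqrt(5)) = -464 - 75*(-10 + I*sqrt(5)) = -464 + (750 - 75*I*sqrt(5)) = 286 - 75*I*sqrt(5)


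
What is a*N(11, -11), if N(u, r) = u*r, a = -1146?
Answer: 138666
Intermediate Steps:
N(u, r) = r*u
a*N(11, -11) = -(-12606)*11 = -1146*(-121) = 138666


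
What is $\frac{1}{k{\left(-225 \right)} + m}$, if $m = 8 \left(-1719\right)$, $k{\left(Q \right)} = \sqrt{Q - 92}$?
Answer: $- \frac{13752}{189117821} - \frac{i \sqrt{317}}{189117821} \approx -7.2717 \cdot 10^{-5} - 9.4145 \cdot 10^{-8} i$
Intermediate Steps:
$k{\left(Q \right)} = \sqrt{-92 + Q}$
$m = -13752$
$\frac{1}{k{\left(-225 \right)} + m} = \frac{1}{\sqrt{-92 - 225} - 13752} = \frac{1}{\sqrt{-317} - 13752} = \frac{1}{i \sqrt{317} - 13752} = \frac{1}{-13752 + i \sqrt{317}}$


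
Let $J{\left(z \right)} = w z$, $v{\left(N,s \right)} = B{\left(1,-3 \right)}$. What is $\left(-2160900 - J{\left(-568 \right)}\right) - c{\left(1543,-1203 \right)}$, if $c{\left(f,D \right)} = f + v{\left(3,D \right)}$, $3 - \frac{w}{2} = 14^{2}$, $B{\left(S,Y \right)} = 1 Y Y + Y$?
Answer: $-2381697$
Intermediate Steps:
$B{\left(S,Y \right)} = Y + Y^{2}$ ($B{\left(S,Y \right)} = Y Y + Y = Y^{2} + Y = Y + Y^{2}$)
$w = -386$ ($w = 6 - 2 \cdot 14^{2} = 6 - 392 = -386$)
$v{\left(N,s \right)} = 6$ ($v{\left(N,s \right)} = - 3 \left(1 - 3\right) = \left(-3\right) \left(-2\right) = 6$)
$J{\left(z \right)} = - 386 z$
$c{\left(f,D \right)} = 6 + f$ ($c{\left(f,D \right)} = f + 6 = 6 + f$)
$\left(-2160900 - J{\left(-568 \right)}\right) - c{\left(1543,-1203 \right)} = \left(-2160900 - \left(-386\right) \left(-568\right)\right) - \left(6 + 1543\right) = \left(-2160900 - 219248\right) - 1549 = -2380148 - 1549 = -2381697$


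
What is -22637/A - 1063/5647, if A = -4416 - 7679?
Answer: 114974154/68300465 ≈ 1.6834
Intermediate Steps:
A = -12095
-22637/A - 1063/5647 = -22637/(-12095) - 1063/5647 = -22637*(-1/12095) - 1063*1/5647 = 22637/12095 - 1063/5647 = 114974154/68300465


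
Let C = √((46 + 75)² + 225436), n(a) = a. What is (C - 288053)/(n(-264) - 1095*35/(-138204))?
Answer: 13270025604/12149177 - 46068*√240077/12149177 ≈ 1090.4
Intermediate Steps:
C = √240077 (C = √(121² + 225436) = √(14641 + 225436) = √240077 ≈ 489.98)
(C - 288053)/(n(-264) - 1095*35/(-138204)) = (√240077 - 288053)/(-264 - 1095*35/(-138204)) = (-288053 + √240077)/(-264 - 38325*(-1/138204)) = (-288053 + √240077)/(-264 + 12775/46068) = (-288053 + √240077)/(-12149177/46068) = (-288053 + √240077)*(-46068/12149177) = 13270025604/12149177 - 46068*√240077/12149177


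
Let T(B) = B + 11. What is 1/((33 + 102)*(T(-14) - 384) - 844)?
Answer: -1/53089 ≈ -1.8836e-5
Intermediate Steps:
T(B) = 11 + B
1/((33 + 102)*(T(-14) - 384) - 844) = 1/((33 + 102)*((11 - 14) - 384) - 844) = 1/(135*(-3 - 384) - 844) = 1/(135*(-387) - 844) = 1/(-52245 - 844) = 1/(-53089) = -1/53089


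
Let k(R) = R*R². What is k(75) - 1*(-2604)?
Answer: 424479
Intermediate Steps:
k(R) = R³
k(75) - 1*(-2604) = 75³ - 1*(-2604) = 421875 + 2604 = 424479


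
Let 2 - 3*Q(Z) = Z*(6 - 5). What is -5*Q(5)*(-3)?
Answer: -15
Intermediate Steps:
Q(Z) = ⅔ - Z/3 (Q(Z) = ⅔ - Z*(6 - 5)/3 = ⅔ - Z/3)
-5*Q(5)*(-3) = -5*(⅔ - ⅓*5)*(-3) = -5*(⅔ - 5/3)*(-3) = -5*(-1)*(-3) = 5*(-3) = -15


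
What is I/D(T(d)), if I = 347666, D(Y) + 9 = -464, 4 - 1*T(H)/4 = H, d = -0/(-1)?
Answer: -31606/43 ≈ -735.02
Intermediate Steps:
d = 0 (d = -0*(-1) = -5*0 = 0)
T(H) = 16 - 4*H
D(Y) = -473 (D(Y) = -9 - 464 = -473)
I/D(T(d)) = 347666/(-473) = 347666*(-1/473) = -31606/43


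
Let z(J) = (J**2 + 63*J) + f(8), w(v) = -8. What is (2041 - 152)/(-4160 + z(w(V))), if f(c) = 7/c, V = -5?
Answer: -15112/36793 ≈ -0.41073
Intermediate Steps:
z(J) = 7/8 + J**2 + 63*J (z(J) = (J**2 + 63*J) + 7/8 = 7/8 + J**2 + 63*J)
(2041 - 152)/(-4160 + z(w(V))) = (2041 - 152)/(-4160 + (7/8 + (-8)**2 + 63*(-8))) = 1889/(-4160 + (7/8 + 64 - 504)) = 1889/(-4160 - 3513/8) = 1889/(-36793/8) = 1889*(-8/36793) = -15112/36793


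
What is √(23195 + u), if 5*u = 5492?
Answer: √607335/5 ≈ 155.86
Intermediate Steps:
u = 5492/5 (u = (⅕)*5492 = 5492/5 ≈ 1098.4)
√(23195 + u) = √(23195 + 5492/5) = √(121467/5) = √607335/5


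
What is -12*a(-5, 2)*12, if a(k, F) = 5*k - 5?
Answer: 4320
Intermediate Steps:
a(k, F) = -5 + 5*k
-12*a(-5, 2)*12 = -12*(-5 + 5*(-5))*12 = -12*(-5 - 25)*12 = -12*(-30)*12 = 360*12 = 4320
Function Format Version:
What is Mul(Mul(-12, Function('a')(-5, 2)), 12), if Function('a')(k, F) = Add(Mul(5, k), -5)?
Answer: 4320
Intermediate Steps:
Function('a')(k, F) = Add(-5, Mul(5, k))
Mul(Mul(-12, Function('a')(-5, 2)), 12) = Mul(Mul(-12, Add(-5, Mul(5, -5))), 12) = Mul(Mul(-12, Add(-5, -25)), 12) = Mul(Mul(-12, -30), 12) = Mul(360, 12) = 4320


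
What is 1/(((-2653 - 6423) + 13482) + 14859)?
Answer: 1/19265 ≈ 5.1908e-5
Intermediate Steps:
1/(((-2653 - 6423) + 13482) + 14859) = 1/((-9076 + 13482) + 14859) = 1/(4406 + 14859) = 1/19265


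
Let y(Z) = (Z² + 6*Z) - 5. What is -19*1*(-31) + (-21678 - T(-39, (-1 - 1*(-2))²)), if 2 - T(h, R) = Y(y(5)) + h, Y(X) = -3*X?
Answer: -21280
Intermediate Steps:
y(Z) = -5 + Z² + 6*Z
T(h, R) = 152 - h (T(h, R) = 2 - (-3*(-5 + 5² + 6*5) + h) = 2 - (-3*(-5 + 25 + 30) + h) = 2 - (-3*50 + h) = 2 - (-150 + h) = 2 + (150 - h) = 152 - h)
-19*1*(-31) + (-21678 - T(-39, (-1 - 1*(-2))²)) = -19*1*(-31) + (-21678 - (152 - 1*(-39))) = -19*(-31) + (-21678 - (152 + 39)) = 589 + (-21678 - 1*191) = 589 + (-21678 - 191) = 589 - 21869 = -21280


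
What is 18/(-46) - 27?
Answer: -630/23 ≈ -27.391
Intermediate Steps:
18/(-46) - 27 = -1/46*18 - 27 = -9/23 - 27 = -630/23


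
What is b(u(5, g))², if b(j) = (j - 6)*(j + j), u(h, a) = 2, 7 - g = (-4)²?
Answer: 256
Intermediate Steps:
g = -9 (g = 7 - 1*(-4)² = 7 - 1*16 = 7 - 16 = -9)
b(j) = 2*j*(-6 + j) (b(j) = (-6 + j)*(2*j) = 2*j*(-6 + j))
b(u(5, g))² = (2*2*(-6 + 2))² = (2*2*(-4))² = (-16)² = 256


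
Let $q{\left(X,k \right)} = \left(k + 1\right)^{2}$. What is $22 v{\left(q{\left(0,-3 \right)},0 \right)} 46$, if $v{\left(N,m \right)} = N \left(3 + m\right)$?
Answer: $12144$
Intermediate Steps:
$q{\left(X,k \right)} = \left(1 + k\right)^{2}$
$22 v{\left(q{\left(0,-3 \right)},0 \right)} 46 = 22 \left(1 - 3\right)^{2} \left(3 + 0\right) 46 = 22 \left(-2\right)^{2} \cdot 3 \cdot 46 = 22 \cdot 4 \cdot 3 \cdot 46 = 22 \cdot 12 \cdot 46 = 264 \cdot 46 = 12144$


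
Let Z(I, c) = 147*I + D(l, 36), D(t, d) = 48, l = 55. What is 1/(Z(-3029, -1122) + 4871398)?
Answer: 1/4426183 ≈ 2.2593e-7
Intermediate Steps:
Z(I, c) = 48 + 147*I (Z(I, c) = 147*I + 48 = 48 + 147*I)
1/(Z(-3029, -1122) + 4871398) = 1/((48 + 147*(-3029)) + 4871398) = 1/((48 - 445263) + 4871398) = 1/(-445215 + 4871398) = 1/4426183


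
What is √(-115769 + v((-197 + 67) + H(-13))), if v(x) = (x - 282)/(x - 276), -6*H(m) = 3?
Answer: 2*I*√2125529151/271 ≈ 340.25*I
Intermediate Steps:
H(m) = -½ (H(m) = -⅙*3 = -½)
v(x) = (-282 + x)/(-276 + x)
√(-115769 + v((-197 + 67) + H(-13))) = √(-115769 + (-282 + ((-197 + 67) - ½))/(-276 + ((-197 + 67) - ½))) = √(-115769 + (-282 + (-130 - ½))/(-276 + (-130 - ½))) = √(-115769 + (-282 - 261/2)/(-276 - 261/2)) = √(-115769 - 825/2/(-813/2)) = √(-115769 - 2/813*(-825/2)) = √(-115769 + 275/271) = √(-31373124/271) = 2*I*√2125529151/271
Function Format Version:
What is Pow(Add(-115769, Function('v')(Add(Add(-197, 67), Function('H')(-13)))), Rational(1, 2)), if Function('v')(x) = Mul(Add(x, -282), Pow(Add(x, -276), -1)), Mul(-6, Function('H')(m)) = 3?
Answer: Mul(Rational(2, 271), I, Pow(2125529151, Rational(1, 2))) ≈ Mul(340.25, I)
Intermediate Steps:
Function('H')(m) = Rational(-1, 2) (Function('H')(m) = Mul(Rational(-1, 6), 3) = Rational(-1, 2))
Function('v')(x) = Mul(Pow(Add(-276, x), -1), Add(-282, x)) (Function('v')(x) = Mul(Add(-282, x), Pow(Add(-276, x), -1)) = Mul(Pow(Add(-276, x), -1), Add(-282, x)))
Pow(Add(-115769, Function('v')(Add(Add(-197, 67), Function('H')(-13)))), Rational(1, 2)) = Pow(Add(-115769, Mul(Pow(Add(-276, Add(Add(-197, 67), Rational(-1, 2))), -1), Add(-282, Add(Add(-197, 67), Rational(-1, 2))))), Rational(1, 2)) = Pow(Add(-115769, Mul(Pow(Add(-276, Add(-130, Rational(-1, 2))), -1), Add(-282, Add(-130, Rational(-1, 2))))), Rational(1, 2)) = Pow(Add(-115769, Mul(Pow(Add(-276, Rational(-261, 2)), -1), Add(-282, Rational(-261, 2)))), Rational(1, 2)) = Pow(Add(-115769, Mul(Pow(Rational(-813, 2), -1), Rational(-825, 2))), Rational(1, 2)) = Pow(Add(-115769, Mul(Rational(-2, 813), Rational(-825, 2))), Rational(1, 2)) = Pow(Add(-115769, Rational(275, 271)), Rational(1, 2)) = Pow(Rational(-31373124, 271), Rational(1, 2)) = Mul(Rational(2, 271), I, Pow(2125529151, Rational(1, 2)))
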